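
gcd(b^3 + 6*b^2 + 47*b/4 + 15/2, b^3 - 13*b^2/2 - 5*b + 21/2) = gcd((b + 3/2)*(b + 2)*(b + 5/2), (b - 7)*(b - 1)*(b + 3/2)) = b + 3/2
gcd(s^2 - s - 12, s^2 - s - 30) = 1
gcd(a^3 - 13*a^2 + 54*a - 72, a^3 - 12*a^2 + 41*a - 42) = a - 3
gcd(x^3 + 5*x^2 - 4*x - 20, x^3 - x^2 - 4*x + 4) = x^2 - 4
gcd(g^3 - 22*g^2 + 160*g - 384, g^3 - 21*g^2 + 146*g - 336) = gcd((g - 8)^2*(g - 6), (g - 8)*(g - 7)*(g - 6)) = g^2 - 14*g + 48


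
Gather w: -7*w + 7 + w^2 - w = w^2 - 8*w + 7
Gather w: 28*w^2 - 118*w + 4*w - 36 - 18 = 28*w^2 - 114*w - 54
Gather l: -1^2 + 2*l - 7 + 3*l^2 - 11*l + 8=3*l^2 - 9*l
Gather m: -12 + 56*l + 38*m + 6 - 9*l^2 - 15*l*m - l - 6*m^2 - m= -9*l^2 + 55*l - 6*m^2 + m*(37 - 15*l) - 6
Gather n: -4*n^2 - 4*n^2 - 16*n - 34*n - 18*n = -8*n^2 - 68*n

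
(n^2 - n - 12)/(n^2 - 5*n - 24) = (n - 4)/(n - 8)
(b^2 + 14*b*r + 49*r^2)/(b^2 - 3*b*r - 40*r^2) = (-b^2 - 14*b*r - 49*r^2)/(-b^2 + 3*b*r + 40*r^2)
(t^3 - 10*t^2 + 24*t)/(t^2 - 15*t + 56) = t*(t^2 - 10*t + 24)/(t^2 - 15*t + 56)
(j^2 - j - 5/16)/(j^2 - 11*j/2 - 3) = (-16*j^2 + 16*j + 5)/(8*(-2*j^2 + 11*j + 6))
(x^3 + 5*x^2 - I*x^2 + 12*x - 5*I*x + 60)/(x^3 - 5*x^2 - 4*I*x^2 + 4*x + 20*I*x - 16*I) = (x^2 + x*(5 + 3*I) + 15*I)/(x^2 - 5*x + 4)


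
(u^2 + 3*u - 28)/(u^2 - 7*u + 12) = (u + 7)/(u - 3)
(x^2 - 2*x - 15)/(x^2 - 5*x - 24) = (x - 5)/(x - 8)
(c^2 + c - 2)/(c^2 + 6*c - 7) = (c + 2)/(c + 7)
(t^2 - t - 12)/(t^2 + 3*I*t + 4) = (t^2 - t - 12)/(t^2 + 3*I*t + 4)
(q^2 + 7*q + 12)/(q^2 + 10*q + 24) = (q + 3)/(q + 6)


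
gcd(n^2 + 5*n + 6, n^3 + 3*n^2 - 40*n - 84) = n + 2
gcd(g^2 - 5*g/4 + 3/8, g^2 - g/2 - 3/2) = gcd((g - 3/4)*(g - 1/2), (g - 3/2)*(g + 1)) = 1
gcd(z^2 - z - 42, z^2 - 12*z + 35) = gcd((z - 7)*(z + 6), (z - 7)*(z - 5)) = z - 7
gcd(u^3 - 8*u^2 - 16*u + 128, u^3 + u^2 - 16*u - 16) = u^2 - 16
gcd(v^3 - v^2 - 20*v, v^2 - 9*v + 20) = v - 5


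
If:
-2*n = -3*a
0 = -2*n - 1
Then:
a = -1/3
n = -1/2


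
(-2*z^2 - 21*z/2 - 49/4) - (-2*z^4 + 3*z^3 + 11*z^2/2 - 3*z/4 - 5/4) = 2*z^4 - 3*z^3 - 15*z^2/2 - 39*z/4 - 11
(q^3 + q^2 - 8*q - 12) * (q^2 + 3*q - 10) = q^5 + 4*q^4 - 15*q^3 - 46*q^2 + 44*q + 120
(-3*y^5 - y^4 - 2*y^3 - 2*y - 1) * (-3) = 9*y^5 + 3*y^4 + 6*y^3 + 6*y + 3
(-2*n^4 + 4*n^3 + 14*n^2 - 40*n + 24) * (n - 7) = -2*n^5 + 18*n^4 - 14*n^3 - 138*n^2 + 304*n - 168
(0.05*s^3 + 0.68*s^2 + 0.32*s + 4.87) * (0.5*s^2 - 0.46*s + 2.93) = 0.025*s^5 + 0.317*s^4 - 0.00630000000000003*s^3 + 4.2802*s^2 - 1.3026*s + 14.2691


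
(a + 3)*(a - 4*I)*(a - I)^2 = a^4 + 3*a^3 - 6*I*a^3 - 9*a^2 - 18*I*a^2 - 27*a + 4*I*a + 12*I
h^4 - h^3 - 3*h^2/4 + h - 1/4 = (h - 1)*(h - 1/2)^2*(h + 1)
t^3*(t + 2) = t^4 + 2*t^3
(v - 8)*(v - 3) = v^2 - 11*v + 24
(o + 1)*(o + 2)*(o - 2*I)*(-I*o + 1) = -I*o^4 - o^3 - 3*I*o^3 - 3*o^2 - 4*I*o^2 - 2*o - 6*I*o - 4*I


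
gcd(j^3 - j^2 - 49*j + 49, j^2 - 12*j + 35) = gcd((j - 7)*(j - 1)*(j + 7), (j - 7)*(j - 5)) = j - 7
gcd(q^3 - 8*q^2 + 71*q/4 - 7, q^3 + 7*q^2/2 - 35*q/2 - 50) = q - 4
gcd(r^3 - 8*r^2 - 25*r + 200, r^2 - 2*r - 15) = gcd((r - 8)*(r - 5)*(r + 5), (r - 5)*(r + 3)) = r - 5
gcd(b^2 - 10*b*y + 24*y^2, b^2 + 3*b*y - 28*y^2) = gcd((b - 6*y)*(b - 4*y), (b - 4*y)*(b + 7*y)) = -b + 4*y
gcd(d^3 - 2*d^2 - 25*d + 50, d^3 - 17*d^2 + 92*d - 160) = d - 5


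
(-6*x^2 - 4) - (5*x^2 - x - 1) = -11*x^2 + x - 3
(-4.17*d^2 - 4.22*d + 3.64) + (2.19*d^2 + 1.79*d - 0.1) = -1.98*d^2 - 2.43*d + 3.54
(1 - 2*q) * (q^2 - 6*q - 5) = -2*q^3 + 13*q^2 + 4*q - 5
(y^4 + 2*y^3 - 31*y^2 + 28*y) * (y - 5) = y^5 - 3*y^4 - 41*y^3 + 183*y^2 - 140*y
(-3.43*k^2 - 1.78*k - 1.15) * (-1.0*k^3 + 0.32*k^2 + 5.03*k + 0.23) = 3.43*k^5 + 0.6824*k^4 - 16.6725*k^3 - 10.1103*k^2 - 6.1939*k - 0.2645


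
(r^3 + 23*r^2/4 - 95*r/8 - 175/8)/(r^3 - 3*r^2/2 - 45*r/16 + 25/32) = 4*(r + 7)/(4*r - 1)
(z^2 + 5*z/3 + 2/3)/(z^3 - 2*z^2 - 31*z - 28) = (z + 2/3)/(z^2 - 3*z - 28)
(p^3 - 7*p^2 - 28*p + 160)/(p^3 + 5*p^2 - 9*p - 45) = (p^2 - 12*p + 32)/(p^2 - 9)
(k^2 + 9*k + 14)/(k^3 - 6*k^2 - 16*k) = (k + 7)/(k*(k - 8))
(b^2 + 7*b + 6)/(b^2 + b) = (b + 6)/b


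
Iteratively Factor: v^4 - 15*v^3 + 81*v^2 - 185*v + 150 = (v - 5)*(v^3 - 10*v^2 + 31*v - 30) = (v - 5)*(v - 3)*(v^2 - 7*v + 10) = (v - 5)*(v - 3)*(v - 2)*(v - 5)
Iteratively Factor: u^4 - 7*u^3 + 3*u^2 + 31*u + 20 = (u - 5)*(u^3 - 2*u^2 - 7*u - 4) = (u - 5)*(u - 4)*(u^2 + 2*u + 1) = (u - 5)*(u - 4)*(u + 1)*(u + 1)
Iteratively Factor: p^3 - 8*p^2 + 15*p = (p - 3)*(p^2 - 5*p) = p*(p - 3)*(p - 5)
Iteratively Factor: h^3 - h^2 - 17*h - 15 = (h + 1)*(h^2 - 2*h - 15) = (h + 1)*(h + 3)*(h - 5)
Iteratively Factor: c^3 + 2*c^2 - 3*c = (c - 1)*(c^2 + 3*c) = (c - 1)*(c + 3)*(c)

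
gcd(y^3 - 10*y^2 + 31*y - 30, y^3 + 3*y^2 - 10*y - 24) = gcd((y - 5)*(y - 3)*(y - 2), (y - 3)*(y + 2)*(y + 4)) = y - 3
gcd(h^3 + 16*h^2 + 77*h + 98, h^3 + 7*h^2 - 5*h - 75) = 1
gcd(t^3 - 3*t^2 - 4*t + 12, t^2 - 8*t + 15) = t - 3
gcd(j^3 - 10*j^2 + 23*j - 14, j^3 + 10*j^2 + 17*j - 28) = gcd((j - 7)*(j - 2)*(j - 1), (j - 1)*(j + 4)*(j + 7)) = j - 1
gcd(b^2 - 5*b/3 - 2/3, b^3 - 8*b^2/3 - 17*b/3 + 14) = b - 2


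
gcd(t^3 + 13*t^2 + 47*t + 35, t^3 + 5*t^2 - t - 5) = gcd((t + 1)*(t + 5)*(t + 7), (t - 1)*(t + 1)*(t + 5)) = t^2 + 6*t + 5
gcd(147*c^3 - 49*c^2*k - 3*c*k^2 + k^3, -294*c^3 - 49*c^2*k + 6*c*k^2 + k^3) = 49*c^2 - k^2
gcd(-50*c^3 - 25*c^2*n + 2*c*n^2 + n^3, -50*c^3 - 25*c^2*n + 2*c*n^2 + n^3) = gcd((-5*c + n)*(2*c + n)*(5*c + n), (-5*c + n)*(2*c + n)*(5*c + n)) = 50*c^3 + 25*c^2*n - 2*c*n^2 - n^3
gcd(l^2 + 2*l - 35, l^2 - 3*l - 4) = 1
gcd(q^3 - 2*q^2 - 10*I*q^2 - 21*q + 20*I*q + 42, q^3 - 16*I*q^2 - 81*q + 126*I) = q^2 - 10*I*q - 21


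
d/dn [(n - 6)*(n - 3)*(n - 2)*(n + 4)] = 4*n^3 - 21*n^2 - 16*n + 108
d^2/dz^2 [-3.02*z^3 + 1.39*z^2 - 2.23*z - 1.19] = 2.78 - 18.12*z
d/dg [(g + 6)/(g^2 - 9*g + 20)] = (g^2 - 9*g - (g + 6)*(2*g - 9) + 20)/(g^2 - 9*g + 20)^2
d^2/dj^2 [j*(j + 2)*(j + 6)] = 6*j + 16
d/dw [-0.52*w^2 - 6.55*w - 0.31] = -1.04*w - 6.55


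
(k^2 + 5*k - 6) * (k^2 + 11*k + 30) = k^4 + 16*k^3 + 79*k^2 + 84*k - 180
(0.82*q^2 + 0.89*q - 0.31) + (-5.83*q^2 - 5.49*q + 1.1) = -5.01*q^2 - 4.6*q + 0.79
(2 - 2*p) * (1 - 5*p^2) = 10*p^3 - 10*p^2 - 2*p + 2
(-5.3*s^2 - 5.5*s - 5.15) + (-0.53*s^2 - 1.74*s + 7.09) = -5.83*s^2 - 7.24*s + 1.94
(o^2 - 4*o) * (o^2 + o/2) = o^4 - 7*o^3/2 - 2*o^2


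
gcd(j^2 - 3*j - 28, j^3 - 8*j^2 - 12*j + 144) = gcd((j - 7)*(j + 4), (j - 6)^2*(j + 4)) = j + 4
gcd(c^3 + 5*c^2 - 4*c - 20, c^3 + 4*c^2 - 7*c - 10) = c^2 + 3*c - 10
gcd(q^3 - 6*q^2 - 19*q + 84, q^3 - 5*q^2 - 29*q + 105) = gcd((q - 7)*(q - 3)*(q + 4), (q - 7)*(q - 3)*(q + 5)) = q^2 - 10*q + 21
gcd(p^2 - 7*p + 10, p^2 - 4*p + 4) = p - 2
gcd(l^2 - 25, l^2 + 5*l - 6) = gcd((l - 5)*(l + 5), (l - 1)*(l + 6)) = 1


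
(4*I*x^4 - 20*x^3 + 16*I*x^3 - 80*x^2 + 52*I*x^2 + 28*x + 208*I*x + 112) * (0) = 0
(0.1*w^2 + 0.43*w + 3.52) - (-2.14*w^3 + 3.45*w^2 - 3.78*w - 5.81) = 2.14*w^3 - 3.35*w^2 + 4.21*w + 9.33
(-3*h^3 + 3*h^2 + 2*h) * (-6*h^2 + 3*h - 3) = 18*h^5 - 27*h^4 + 6*h^3 - 3*h^2 - 6*h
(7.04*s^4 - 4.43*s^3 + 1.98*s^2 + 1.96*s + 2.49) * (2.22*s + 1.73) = 15.6288*s^5 + 2.3446*s^4 - 3.2683*s^3 + 7.7766*s^2 + 8.9186*s + 4.3077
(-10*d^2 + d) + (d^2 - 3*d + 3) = -9*d^2 - 2*d + 3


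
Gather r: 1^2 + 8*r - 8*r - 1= 0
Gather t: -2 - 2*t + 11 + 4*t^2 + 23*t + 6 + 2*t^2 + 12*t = 6*t^2 + 33*t + 15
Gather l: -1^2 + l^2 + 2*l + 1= l^2 + 2*l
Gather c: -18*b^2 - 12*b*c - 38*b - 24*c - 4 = -18*b^2 - 38*b + c*(-12*b - 24) - 4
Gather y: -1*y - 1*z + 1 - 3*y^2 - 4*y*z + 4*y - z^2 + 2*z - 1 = -3*y^2 + y*(3 - 4*z) - z^2 + z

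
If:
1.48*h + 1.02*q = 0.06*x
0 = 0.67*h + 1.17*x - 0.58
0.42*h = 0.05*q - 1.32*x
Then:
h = 2.50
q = -3.68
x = -0.93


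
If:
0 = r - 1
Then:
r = 1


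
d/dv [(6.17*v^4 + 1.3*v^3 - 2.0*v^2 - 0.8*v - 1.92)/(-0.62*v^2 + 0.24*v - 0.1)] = (-7.6508*v^5 + 3.6364*v^4 - 1.844*v^3 - 1.366*v^2 - 1.9808*v + 0.5408)/(0.3844*v^4 - 0.2976*v^3 + 0.1816*v^2 - 0.048*v + 0.01)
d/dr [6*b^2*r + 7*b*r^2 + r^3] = 6*b^2 + 14*b*r + 3*r^2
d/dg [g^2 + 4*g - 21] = 2*g + 4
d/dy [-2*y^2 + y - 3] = 1 - 4*y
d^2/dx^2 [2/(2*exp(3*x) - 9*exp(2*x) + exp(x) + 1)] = 2*((-18*exp(2*x) + 36*exp(x) - 1)*(2*exp(3*x) - 9*exp(2*x) + exp(x) + 1) + 2*(6*exp(2*x) - 18*exp(x) + 1)^2*exp(x))*exp(x)/(2*exp(3*x) - 9*exp(2*x) + exp(x) + 1)^3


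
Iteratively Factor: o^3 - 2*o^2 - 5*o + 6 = (o + 2)*(o^2 - 4*o + 3) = (o - 1)*(o + 2)*(o - 3)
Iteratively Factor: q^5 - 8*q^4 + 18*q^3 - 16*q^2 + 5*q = (q - 1)*(q^4 - 7*q^3 + 11*q^2 - 5*q) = (q - 1)^2*(q^3 - 6*q^2 + 5*q) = (q - 5)*(q - 1)^2*(q^2 - q) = (q - 5)*(q - 1)^3*(q)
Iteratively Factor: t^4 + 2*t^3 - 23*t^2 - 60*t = (t + 4)*(t^3 - 2*t^2 - 15*t) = (t + 3)*(t + 4)*(t^2 - 5*t) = (t - 5)*(t + 3)*(t + 4)*(t)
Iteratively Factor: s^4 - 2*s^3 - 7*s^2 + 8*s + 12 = (s + 1)*(s^3 - 3*s^2 - 4*s + 12) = (s - 2)*(s + 1)*(s^2 - s - 6) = (s - 2)*(s + 1)*(s + 2)*(s - 3)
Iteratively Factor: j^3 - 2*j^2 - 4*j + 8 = (j - 2)*(j^2 - 4) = (j - 2)^2*(j + 2)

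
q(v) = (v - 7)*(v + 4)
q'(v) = 2*v - 3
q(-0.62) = -25.76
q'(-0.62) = -4.24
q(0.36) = -28.95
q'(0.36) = -2.28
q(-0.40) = -26.64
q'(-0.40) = -3.80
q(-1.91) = -18.62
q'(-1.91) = -6.82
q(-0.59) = -25.88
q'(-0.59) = -4.18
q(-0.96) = -24.20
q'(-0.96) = -4.92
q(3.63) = -25.71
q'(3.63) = 4.26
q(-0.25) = -27.19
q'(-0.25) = -3.50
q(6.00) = -10.00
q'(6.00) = 9.00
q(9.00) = 26.00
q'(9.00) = 15.00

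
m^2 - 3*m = m*(m - 3)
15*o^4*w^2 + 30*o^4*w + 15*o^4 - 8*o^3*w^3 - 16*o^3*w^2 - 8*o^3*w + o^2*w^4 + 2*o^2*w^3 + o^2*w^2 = (-5*o + w)*(-3*o + w)*(o*w + o)^2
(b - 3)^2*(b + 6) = b^3 - 27*b + 54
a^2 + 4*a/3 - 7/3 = (a - 1)*(a + 7/3)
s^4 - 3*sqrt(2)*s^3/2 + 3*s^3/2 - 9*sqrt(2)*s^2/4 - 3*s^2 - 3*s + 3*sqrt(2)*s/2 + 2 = (s - 1/2)*(s + 2)*(s - 2*sqrt(2))*(s + sqrt(2)/2)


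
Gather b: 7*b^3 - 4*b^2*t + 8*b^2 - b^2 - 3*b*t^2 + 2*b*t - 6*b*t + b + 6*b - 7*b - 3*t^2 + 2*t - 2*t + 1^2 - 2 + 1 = 7*b^3 + b^2*(7 - 4*t) + b*(-3*t^2 - 4*t) - 3*t^2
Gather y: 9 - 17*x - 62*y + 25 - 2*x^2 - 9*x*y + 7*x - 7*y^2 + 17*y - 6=-2*x^2 - 10*x - 7*y^2 + y*(-9*x - 45) + 28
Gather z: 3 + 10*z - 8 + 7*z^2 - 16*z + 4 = 7*z^2 - 6*z - 1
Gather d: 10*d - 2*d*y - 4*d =d*(6 - 2*y)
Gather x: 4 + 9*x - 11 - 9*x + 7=0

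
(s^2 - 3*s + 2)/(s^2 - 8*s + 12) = (s - 1)/(s - 6)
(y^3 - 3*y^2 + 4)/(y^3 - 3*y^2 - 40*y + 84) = (y^2 - y - 2)/(y^2 - y - 42)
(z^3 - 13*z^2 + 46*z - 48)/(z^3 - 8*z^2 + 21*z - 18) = (z - 8)/(z - 3)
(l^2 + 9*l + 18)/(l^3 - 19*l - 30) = (l + 6)/(l^2 - 3*l - 10)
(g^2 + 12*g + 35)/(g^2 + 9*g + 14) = (g + 5)/(g + 2)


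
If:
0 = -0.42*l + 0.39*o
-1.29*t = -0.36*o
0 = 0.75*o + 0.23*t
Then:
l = 0.00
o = 0.00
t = 0.00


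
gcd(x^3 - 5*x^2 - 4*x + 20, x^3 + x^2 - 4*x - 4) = x^2 - 4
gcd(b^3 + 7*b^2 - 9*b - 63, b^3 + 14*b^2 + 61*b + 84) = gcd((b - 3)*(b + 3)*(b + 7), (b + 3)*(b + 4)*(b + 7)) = b^2 + 10*b + 21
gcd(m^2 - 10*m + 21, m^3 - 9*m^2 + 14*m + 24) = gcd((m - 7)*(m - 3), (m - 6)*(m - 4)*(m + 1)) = 1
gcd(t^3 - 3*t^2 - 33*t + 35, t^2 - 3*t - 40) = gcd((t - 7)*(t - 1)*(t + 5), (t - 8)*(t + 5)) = t + 5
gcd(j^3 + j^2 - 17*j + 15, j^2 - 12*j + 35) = 1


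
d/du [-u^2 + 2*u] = 2 - 2*u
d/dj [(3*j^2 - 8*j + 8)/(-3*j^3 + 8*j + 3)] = (2*(3*j - 4)*(-3*j^3 + 8*j + 3) + (9*j^2 - 8)*(3*j^2 - 8*j + 8))/(-3*j^3 + 8*j + 3)^2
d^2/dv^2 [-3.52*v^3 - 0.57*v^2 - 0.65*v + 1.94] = -21.12*v - 1.14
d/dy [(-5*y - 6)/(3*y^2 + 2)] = (15*y^2 + 36*y - 10)/(9*y^4 + 12*y^2 + 4)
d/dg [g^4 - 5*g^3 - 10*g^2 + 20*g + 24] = 4*g^3 - 15*g^2 - 20*g + 20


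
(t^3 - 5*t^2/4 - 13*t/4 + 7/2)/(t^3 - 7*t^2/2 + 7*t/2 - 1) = (4*t + 7)/(2*(2*t - 1))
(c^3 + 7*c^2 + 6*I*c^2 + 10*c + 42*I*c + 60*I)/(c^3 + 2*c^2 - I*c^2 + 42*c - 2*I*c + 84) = (c + 5)/(c - 7*I)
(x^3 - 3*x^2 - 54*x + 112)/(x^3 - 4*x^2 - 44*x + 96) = (x + 7)/(x + 6)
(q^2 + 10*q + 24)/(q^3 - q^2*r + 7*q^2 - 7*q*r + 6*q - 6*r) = (q + 4)/(q^2 - q*r + q - r)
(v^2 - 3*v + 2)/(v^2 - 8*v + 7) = (v - 2)/(v - 7)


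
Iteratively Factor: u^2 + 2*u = (u)*(u + 2)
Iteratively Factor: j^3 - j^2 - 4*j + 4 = (j + 2)*(j^2 - 3*j + 2) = (j - 2)*(j + 2)*(j - 1)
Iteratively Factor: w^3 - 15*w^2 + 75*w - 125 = (w - 5)*(w^2 - 10*w + 25) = (w - 5)^2*(w - 5)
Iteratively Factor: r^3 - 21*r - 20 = (r - 5)*(r^2 + 5*r + 4) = (r - 5)*(r + 4)*(r + 1)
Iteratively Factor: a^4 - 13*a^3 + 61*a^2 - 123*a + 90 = (a - 2)*(a^3 - 11*a^2 + 39*a - 45) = (a - 3)*(a - 2)*(a^2 - 8*a + 15) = (a - 3)^2*(a - 2)*(a - 5)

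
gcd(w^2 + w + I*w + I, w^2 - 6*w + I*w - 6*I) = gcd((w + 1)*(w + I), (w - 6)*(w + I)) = w + I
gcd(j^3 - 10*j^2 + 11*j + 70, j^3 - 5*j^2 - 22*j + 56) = j - 7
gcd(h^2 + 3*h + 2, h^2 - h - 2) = h + 1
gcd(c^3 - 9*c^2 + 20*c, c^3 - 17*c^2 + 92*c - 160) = c^2 - 9*c + 20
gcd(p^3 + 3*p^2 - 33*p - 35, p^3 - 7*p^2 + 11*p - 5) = p - 5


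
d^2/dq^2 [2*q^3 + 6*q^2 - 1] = 12*q + 12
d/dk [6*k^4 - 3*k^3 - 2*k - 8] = 24*k^3 - 9*k^2 - 2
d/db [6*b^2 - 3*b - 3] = 12*b - 3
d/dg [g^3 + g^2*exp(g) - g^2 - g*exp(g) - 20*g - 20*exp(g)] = g^2*exp(g) + 3*g^2 + g*exp(g) - 2*g - 21*exp(g) - 20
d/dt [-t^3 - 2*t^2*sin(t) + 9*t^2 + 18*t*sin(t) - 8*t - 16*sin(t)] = -2*t^2*cos(t) - 3*t^2 - 4*t*sin(t) + 18*t*cos(t) + 18*t + 18*sin(t) - 16*cos(t) - 8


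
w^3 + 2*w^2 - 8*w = w*(w - 2)*(w + 4)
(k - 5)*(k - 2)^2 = k^3 - 9*k^2 + 24*k - 20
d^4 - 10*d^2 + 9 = (d - 3)*(d - 1)*(d + 1)*(d + 3)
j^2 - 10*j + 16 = (j - 8)*(j - 2)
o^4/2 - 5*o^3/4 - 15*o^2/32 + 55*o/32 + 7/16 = (o/2 + 1/2)*(o - 2)*(o - 7/4)*(o + 1/4)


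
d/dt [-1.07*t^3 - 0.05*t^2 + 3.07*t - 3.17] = -3.21*t^2 - 0.1*t + 3.07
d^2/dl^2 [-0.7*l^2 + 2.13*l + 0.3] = -1.40000000000000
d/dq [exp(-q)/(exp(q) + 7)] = (-2*exp(q) - 7)*exp(-q)/(exp(2*q) + 14*exp(q) + 49)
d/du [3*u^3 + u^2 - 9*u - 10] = 9*u^2 + 2*u - 9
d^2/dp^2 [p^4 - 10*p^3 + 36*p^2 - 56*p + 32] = 12*p^2 - 60*p + 72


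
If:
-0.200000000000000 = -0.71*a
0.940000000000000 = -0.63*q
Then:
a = 0.28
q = -1.49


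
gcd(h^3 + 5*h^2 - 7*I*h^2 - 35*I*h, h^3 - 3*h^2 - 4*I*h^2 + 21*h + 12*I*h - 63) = h - 7*I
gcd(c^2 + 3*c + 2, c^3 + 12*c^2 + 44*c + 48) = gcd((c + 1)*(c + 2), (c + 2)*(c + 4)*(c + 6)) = c + 2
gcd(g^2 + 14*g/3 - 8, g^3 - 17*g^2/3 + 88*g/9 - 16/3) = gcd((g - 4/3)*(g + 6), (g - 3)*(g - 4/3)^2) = g - 4/3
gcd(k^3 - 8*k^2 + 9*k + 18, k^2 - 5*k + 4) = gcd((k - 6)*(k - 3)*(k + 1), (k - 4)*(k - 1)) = 1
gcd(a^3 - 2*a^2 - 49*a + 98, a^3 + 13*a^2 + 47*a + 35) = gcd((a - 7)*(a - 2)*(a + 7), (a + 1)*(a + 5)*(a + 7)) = a + 7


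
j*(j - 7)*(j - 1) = j^3 - 8*j^2 + 7*j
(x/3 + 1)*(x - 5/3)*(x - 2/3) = x^3/3 + 2*x^2/9 - 53*x/27 + 10/9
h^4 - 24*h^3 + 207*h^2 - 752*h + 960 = (h - 8)^2*(h - 5)*(h - 3)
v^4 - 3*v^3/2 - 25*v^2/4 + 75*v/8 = v*(v - 5/2)*(v - 3/2)*(v + 5/2)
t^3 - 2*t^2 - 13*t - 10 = (t - 5)*(t + 1)*(t + 2)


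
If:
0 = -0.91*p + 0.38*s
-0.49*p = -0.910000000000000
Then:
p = 1.86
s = 4.45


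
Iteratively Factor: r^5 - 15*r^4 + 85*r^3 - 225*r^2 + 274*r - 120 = (r - 4)*(r^4 - 11*r^3 + 41*r^2 - 61*r + 30) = (r - 4)*(r - 2)*(r^3 - 9*r^2 + 23*r - 15) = (r - 5)*(r - 4)*(r - 2)*(r^2 - 4*r + 3) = (r - 5)*(r - 4)*(r - 2)*(r - 1)*(r - 3)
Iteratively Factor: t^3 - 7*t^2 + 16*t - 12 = (t - 2)*(t^2 - 5*t + 6) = (t - 3)*(t - 2)*(t - 2)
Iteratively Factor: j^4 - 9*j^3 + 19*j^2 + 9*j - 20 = (j - 4)*(j^3 - 5*j^2 - j + 5) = (j - 4)*(j - 1)*(j^2 - 4*j - 5) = (j - 4)*(j - 1)*(j + 1)*(j - 5)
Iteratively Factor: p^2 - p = (p)*(p - 1)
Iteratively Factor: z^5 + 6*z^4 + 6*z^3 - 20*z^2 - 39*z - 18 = (z + 1)*(z^4 + 5*z^3 + z^2 - 21*z - 18) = (z + 1)*(z + 3)*(z^3 + 2*z^2 - 5*z - 6) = (z + 1)*(z + 3)^2*(z^2 - z - 2) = (z - 2)*(z + 1)*(z + 3)^2*(z + 1)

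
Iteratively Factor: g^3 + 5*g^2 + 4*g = (g + 1)*(g^2 + 4*g) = g*(g + 1)*(g + 4)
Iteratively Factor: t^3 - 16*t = (t)*(t^2 - 16) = t*(t - 4)*(t + 4)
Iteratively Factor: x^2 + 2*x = (x + 2)*(x)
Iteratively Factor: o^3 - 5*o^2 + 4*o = (o)*(o^2 - 5*o + 4) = o*(o - 4)*(o - 1)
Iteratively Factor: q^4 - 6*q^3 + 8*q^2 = (q - 4)*(q^3 - 2*q^2) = (q - 4)*(q - 2)*(q^2) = q*(q - 4)*(q - 2)*(q)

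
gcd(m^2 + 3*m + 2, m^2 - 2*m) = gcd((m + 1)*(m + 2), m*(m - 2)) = 1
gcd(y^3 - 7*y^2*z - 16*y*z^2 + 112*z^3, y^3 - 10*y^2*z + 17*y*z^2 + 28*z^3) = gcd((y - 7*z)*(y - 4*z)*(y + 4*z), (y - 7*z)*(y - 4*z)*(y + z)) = y^2 - 11*y*z + 28*z^2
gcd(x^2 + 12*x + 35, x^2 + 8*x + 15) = x + 5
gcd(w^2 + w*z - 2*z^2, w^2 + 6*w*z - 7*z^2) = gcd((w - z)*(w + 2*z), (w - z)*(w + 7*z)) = -w + z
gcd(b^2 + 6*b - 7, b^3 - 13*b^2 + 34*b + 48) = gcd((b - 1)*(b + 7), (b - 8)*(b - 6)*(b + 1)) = 1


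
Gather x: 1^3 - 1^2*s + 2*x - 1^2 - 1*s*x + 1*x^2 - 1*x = -s + x^2 + x*(1 - s)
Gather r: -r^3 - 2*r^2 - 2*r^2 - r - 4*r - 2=-r^3 - 4*r^2 - 5*r - 2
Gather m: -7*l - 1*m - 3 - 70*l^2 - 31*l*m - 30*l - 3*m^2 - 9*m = -70*l^2 - 37*l - 3*m^2 + m*(-31*l - 10) - 3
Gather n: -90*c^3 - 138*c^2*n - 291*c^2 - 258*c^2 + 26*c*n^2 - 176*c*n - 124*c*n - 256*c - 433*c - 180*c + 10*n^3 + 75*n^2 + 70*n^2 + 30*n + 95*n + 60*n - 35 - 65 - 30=-90*c^3 - 549*c^2 - 869*c + 10*n^3 + n^2*(26*c + 145) + n*(-138*c^2 - 300*c + 185) - 130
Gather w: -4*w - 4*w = -8*w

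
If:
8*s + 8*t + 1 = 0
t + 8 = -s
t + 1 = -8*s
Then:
No Solution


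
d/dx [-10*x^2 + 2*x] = 2 - 20*x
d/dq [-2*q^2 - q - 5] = -4*q - 1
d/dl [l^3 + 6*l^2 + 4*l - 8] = 3*l^2 + 12*l + 4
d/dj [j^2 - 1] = 2*j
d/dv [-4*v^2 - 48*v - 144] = -8*v - 48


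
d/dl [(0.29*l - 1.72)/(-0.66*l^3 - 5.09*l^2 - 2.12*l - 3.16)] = (0.3828*l^3 - 1.9295*l^2 - 17.5096*l - 4.5628)/(0.4356*l^6 + 6.7188*l^5 + 28.7065*l^4 + 25.7528*l^3 + 36.6632*l^2 + 13.3984*l + 9.9856)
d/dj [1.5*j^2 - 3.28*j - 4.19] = 3.0*j - 3.28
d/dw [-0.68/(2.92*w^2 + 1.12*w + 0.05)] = (3.9712*w + 0.7616)/(2.92*w^2 + 1.12*w + 0.05)^2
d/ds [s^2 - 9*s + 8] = 2*s - 9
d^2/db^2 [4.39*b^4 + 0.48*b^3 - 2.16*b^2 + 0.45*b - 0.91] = 52.68*b^2 + 2.88*b - 4.32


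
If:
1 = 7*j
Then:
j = 1/7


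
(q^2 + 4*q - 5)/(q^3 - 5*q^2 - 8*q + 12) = (q + 5)/(q^2 - 4*q - 12)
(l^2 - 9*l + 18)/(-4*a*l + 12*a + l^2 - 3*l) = (6 - l)/(4*a - l)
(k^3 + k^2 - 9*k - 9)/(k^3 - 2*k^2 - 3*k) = (k + 3)/k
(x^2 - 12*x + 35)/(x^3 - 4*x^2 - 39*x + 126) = (x - 5)/(x^2 + 3*x - 18)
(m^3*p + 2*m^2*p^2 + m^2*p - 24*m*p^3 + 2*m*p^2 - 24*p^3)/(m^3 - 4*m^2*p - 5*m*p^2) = p*(-m^3 - 2*m^2*p - m^2 + 24*m*p^2 - 2*m*p + 24*p^2)/(m*(-m^2 + 4*m*p + 5*p^2))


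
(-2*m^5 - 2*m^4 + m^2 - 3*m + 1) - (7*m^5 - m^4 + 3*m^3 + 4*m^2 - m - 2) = -9*m^5 - m^4 - 3*m^3 - 3*m^2 - 2*m + 3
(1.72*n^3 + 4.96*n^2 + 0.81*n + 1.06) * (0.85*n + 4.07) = 1.462*n^4 + 11.2164*n^3 + 20.8757*n^2 + 4.1977*n + 4.3142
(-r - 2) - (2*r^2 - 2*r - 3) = -2*r^2 + r + 1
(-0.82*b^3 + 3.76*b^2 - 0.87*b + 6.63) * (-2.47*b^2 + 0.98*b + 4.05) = 2.0254*b^5 - 10.0908*b^4 + 2.5127*b^3 - 2.0007*b^2 + 2.9739*b + 26.8515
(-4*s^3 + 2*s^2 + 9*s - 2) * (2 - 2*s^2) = 8*s^5 - 4*s^4 - 26*s^3 + 8*s^2 + 18*s - 4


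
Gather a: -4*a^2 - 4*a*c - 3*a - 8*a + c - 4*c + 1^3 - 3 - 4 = -4*a^2 + a*(-4*c - 11) - 3*c - 6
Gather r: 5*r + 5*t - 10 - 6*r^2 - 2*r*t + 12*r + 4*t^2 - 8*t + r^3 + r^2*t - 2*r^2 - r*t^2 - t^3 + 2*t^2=r^3 + r^2*(t - 8) + r*(-t^2 - 2*t + 17) - t^3 + 6*t^2 - 3*t - 10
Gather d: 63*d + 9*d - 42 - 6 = 72*d - 48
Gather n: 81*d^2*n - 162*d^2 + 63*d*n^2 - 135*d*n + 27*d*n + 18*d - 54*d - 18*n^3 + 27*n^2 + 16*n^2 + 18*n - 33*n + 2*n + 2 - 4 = -162*d^2 - 36*d - 18*n^3 + n^2*(63*d + 43) + n*(81*d^2 - 108*d - 13) - 2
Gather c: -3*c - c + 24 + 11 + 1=36 - 4*c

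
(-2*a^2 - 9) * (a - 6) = -2*a^3 + 12*a^2 - 9*a + 54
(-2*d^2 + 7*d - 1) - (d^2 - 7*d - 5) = -3*d^2 + 14*d + 4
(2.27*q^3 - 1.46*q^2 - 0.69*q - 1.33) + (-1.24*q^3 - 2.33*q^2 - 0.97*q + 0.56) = 1.03*q^3 - 3.79*q^2 - 1.66*q - 0.77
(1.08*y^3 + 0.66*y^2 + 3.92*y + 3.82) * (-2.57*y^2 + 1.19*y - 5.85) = -2.7756*y^5 - 0.411*y^4 - 15.607*y^3 - 9.0136*y^2 - 18.3862*y - 22.347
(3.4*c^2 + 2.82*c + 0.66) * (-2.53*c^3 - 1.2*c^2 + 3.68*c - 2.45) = -8.602*c^5 - 11.2146*c^4 + 7.4582*c^3 + 1.2556*c^2 - 4.4802*c - 1.617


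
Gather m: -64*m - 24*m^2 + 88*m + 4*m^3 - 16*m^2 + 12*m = 4*m^3 - 40*m^2 + 36*m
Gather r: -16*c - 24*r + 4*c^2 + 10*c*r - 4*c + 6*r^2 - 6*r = 4*c^2 - 20*c + 6*r^2 + r*(10*c - 30)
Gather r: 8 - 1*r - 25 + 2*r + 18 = r + 1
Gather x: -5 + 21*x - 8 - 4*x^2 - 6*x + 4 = -4*x^2 + 15*x - 9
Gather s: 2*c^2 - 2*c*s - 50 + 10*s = 2*c^2 + s*(10 - 2*c) - 50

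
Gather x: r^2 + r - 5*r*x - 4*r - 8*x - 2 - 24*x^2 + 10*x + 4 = r^2 - 3*r - 24*x^2 + x*(2 - 5*r) + 2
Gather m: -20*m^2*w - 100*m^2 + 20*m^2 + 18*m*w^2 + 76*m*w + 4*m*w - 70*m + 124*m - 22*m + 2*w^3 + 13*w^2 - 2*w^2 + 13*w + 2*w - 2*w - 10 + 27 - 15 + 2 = m^2*(-20*w - 80) + m*(18*w^2 + 80*w + 32) + 2*w^3 + 11*w^2 + 13*w + 4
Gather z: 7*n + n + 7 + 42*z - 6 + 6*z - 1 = 8*n + 48*z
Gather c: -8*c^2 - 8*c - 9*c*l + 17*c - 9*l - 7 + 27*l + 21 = -8*c^2 + c*(9 - 9*l) + 18*l + 14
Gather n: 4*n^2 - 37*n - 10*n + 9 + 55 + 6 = 4*n^2 - 47*n + 70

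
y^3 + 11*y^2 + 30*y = y*(y + 5)*(y + 6)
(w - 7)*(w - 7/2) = w^2 - 21*w/2 + 49/2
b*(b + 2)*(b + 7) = b^3 + 9*b^2 + 14*b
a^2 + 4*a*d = a*(a + 4*d)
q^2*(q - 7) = q^3 - 7*q^2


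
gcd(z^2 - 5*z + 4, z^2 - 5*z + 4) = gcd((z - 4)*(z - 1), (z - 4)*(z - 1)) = z^2 - 5*z + 4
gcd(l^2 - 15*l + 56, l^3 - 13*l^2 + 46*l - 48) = l - 8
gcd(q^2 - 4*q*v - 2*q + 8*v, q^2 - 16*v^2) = q - 4*v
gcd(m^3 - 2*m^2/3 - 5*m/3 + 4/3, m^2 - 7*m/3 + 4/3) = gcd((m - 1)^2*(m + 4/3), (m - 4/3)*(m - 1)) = m - 1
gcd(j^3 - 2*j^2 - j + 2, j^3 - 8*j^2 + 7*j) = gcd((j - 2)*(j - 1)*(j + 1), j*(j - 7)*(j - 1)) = j - 1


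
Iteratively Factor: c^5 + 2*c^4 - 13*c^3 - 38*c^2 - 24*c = (c + 2)*(c^4 - 13*c^2 - 12*c) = c*(c + 2)*(c^3 - 13*c - 12) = c*(c - 4)*(c + 2)*(c^2 + 4*c + 3) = c*(c - 4)*(c + 1)*(c + 2)*(c + 3)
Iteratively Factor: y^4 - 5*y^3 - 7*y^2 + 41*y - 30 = (y - 1)*(y^3 - 4*y^2 - 11*y + 30) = (y - 1)*(y + 3)*(y^2 - 7*y + 10) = (y - 5)*(y - 1)*(y + 3)*(y - 2)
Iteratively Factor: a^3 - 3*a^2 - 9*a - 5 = (a + 1)*(a^2 - 4*a - 5) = (a + 1)^2*(a - 5)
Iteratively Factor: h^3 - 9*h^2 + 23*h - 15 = (h - 3)*(h^2 - 6*h + 5) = (h - 3)*(h - 1)*(h - 5)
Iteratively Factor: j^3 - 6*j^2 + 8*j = (j - 2)*(j^2 - 4*j) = j*(j - 2)*(j - 4)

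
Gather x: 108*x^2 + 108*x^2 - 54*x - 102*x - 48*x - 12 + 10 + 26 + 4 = 216*x^2 - 204*x + 28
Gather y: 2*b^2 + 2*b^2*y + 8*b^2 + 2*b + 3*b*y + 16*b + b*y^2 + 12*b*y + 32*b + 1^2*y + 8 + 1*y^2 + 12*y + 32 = 10*b^2 + 50*b + y^2*(b + 1) + y*(2*b^2 + 15*b + 13) + 40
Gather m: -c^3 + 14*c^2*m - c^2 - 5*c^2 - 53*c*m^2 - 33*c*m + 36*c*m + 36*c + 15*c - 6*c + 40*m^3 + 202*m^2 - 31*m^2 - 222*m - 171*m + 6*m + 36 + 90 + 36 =-c^3 - 6*c^2 + 45*c + 40*m^3 + m^2*(171 - 53*c) + m*(14*c^2 + 3*c - 387) + 162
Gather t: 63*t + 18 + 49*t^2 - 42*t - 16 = 49*t^2 + 21*t + 2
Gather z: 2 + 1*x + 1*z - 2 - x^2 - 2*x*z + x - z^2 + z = -x^2 + 2*x - z^2 + z*(2 - 2*x)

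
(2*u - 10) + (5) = 2*u - 5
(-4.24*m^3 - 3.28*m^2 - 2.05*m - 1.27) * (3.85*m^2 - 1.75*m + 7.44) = -16.324*m^5 - 5.208*m^4 - 33.6981*m^3 - 25.7052*m^2 - 13.0295*m - 9.4488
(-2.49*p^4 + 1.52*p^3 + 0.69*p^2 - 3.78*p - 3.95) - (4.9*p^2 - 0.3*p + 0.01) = -2.49*p^4 + 1.52*p^3 - 4.21*p^2 - 3.48*p - 3.96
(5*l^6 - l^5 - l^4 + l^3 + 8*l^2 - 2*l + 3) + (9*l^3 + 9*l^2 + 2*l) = 5*l^6 - l^5 - l^4 + 10*l^3 + 17*l^2 + 3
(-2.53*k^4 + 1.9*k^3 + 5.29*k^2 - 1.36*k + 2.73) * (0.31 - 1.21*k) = 3.0613*k^5 - 3.0833*k^4 - 5.8119*k^3 + 3.2855*k^2 - 3.7249*k + 0.8463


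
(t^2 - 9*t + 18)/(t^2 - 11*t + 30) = (t - 3)/(t - 5)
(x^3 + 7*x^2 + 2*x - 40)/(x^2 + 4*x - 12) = (x^2 + 9*x + 20)/(x + 6)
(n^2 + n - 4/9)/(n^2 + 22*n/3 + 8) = (n - 1/3)/(n + 6)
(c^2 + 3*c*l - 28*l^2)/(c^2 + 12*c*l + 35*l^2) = (c - 4*l)/(c + 5*l)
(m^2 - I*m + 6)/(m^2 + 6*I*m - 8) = (m - 3*I)/(m + 4*I)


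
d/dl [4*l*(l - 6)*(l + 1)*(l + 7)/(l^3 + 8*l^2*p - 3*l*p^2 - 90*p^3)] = 4*(-l*(l - 6)*(l + 1)*(l + 7)*(3*l^2 + 16*l*p - 3*p^2) + (l^3 + 8*l^2*p - 3*l*p^2 - 90*p^3)*(l*(l - 6)*(l + 1) + l*(l - 6)*(l + 7) + l*(l + 1)*(l + 7) + (l - 6)*(l + 1)*(l + 7)))/(l^3 + 8*l^2*p - 3*l*p^2 - 90*p^3)^2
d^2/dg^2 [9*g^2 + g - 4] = 18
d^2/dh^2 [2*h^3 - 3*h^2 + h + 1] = 12*h - 6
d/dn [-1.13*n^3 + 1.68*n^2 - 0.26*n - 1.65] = -3.39*n^2 + 3.36*n - 0.26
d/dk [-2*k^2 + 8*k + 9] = 8 - 4*k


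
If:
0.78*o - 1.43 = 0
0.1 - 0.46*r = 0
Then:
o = 1.83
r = 0.22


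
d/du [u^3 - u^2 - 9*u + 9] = 3*u^2 - 2*u - 9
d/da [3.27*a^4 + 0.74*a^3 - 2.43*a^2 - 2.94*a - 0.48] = 13.08*a^3 + 2.22*a^2 - 4.86*a - 2.94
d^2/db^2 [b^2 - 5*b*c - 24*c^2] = 2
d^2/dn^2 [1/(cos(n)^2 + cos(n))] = (-(1 - cos(2*n))^2 + 15*cos(n)/4 - 3*cos(2*n)/2 - 3*cos(3*n)/4 + 9/2)/((cos(n) + 1)^3*cos(n)^3)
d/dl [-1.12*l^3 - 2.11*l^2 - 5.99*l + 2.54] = -3.36*l^2 - 4.22*l - 5.99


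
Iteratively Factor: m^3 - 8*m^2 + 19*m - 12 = (m - 3)*(m^2 - 5*m + 4) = (m - 3)*(m - 1)*(m - 4)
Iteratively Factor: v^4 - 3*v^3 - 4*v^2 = (v - 4)*(v^3 + v^2) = v*(v - 4)*(v^2 + v) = v*(v - 4)*(v + 1)*(v)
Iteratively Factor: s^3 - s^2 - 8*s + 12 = (s + 3)*(s^2 - 4*s + 4) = (s - 2)*(s + 3)*(s - 2)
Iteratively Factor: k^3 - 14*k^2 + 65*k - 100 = (k - 5)*(k^2 - 9*k + 20) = (k - 5)^2*(k - 4)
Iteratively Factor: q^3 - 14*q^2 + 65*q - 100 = (q - 5)*(q^2 - 9*q + 20) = (q - 5)^2*(q - 4)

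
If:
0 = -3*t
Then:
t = 0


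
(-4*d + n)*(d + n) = -4*d^2 - 3*d*n + n^2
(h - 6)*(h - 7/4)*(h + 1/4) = h^3 - 15*h^2/2 + 137*h/16 + 21/8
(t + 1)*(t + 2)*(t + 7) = t^3 + 10*t^2 + 23*t + 14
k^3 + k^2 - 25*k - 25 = (k - 5)*(k + 1)*(k + 5)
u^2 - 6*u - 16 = (u - 8)*(u + 2)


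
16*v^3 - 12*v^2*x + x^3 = (-2*v + x)^2*(4*v + x)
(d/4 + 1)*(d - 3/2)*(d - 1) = d^3/4 + 3*d^2/8 - 17*d/8 + 3/2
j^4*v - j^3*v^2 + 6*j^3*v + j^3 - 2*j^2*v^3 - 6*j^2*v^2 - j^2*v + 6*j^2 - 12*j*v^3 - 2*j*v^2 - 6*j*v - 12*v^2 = (j + 6)*(j - 2*v)*(j + v)*(j*v + 1)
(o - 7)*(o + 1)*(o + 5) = o^3 - o^2 - 37*o - 35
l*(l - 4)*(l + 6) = l^3 + 2*l^2 - 24*l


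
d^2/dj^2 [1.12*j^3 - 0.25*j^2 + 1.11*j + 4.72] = 6.72*j - 0.5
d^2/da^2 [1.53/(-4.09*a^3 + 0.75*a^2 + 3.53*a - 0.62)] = ((37.5462*a - 2.295)*(4.09*a^3 - 0.75*a^2 - 3.53*a + 0.62) - 1.53*(-24.54*a^2 + 3.0*a + 7.06)*(-12.27*a^2 + 1.5*a + 3.53))/(4.09*a^3 - 0.75*a^2 - 3.53*a + 0.62)^3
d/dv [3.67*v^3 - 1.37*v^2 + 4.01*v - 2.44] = 11.01*v^2 - 2.74*v + 4.01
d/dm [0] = 0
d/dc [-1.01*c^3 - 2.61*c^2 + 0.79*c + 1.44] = -3.03*c^2 - 5.22*c + 0.79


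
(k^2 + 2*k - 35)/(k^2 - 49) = (k - 5)/(k - 7)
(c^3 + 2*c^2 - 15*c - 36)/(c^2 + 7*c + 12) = (c^2 - c - 12)/(c + 4)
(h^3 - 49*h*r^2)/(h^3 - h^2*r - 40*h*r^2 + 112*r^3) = h*(h - 7*r)/(h^2 - 8*h*r + 16*r^2)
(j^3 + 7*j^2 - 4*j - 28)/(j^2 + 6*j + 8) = (j^2 + 5*j - 14)/(j + 4)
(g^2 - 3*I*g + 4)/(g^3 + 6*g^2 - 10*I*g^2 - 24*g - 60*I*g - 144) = (g + I)/(g^2 + 6*g*(1 - I) - 36*I)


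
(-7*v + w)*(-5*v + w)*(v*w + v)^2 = 35*v^4*w^2 + 70*v^4*w + 35*v^4 - 12*v^3*w^3 - 24*v^3*w^2 - 12*v^3*w + v^2*w^4 + 2*v^2*w^3 + v^2*w^2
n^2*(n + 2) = n^3 + 2*n^2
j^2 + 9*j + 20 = (j + 4)*(j + 5)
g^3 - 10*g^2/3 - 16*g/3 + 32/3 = (g - 4)*(g - 4/3)*(g + 2)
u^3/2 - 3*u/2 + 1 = (u/2 + 1)*(u - 1)^2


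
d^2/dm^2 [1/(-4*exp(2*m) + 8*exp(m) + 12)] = (4*(1 - exp(m))^2*exp(m) + (2*exp(m) - 1)*(-exp(2*m) + 2*exp(m) + 3))*exp(m)/(2*(-exp(2*m) + 2*exp(m) + 3)^3)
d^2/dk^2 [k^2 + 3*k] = 2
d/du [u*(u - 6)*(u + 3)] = 3*u^2 - 6*u - 18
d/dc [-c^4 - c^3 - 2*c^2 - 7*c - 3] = -4*c^3 - 3*c^2 - 4*c - 7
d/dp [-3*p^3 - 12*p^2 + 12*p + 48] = -9*p^2 - 24*p + 12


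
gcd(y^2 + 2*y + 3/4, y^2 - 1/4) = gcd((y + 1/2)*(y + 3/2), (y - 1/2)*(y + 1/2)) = y + 1/2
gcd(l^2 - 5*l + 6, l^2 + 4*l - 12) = l - 2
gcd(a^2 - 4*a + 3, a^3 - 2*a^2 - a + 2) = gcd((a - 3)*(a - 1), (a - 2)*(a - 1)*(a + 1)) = a - 1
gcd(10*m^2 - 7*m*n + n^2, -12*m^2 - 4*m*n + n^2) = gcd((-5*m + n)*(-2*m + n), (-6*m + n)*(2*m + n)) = 1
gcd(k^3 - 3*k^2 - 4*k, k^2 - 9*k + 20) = k - 4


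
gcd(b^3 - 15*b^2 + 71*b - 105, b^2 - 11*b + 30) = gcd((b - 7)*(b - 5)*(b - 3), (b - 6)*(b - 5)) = b - 5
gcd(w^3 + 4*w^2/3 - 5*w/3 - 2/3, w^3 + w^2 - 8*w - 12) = w + 2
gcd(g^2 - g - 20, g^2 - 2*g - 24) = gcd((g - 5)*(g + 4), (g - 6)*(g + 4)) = g + 4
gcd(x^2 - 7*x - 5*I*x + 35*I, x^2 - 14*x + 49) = x - 7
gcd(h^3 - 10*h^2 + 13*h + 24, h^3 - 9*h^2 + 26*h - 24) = h - 3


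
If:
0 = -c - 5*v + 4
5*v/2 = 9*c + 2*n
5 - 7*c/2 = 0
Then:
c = 10/7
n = -81/14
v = 18/35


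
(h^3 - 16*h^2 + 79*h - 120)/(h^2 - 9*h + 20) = (h^2 - 11*h + 24)/(h - 4)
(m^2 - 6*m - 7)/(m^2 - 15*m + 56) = (m + 1)/(m - 8)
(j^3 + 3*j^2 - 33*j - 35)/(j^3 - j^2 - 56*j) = (j^2 - 4*j - 5)/(j*(j - 8))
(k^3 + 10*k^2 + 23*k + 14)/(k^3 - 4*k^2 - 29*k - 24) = (k^2 + 9*k + 14)/(k^2 - 5*k - 24)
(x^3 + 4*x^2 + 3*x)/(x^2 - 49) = x*(x^2 + 4*x + 3)/(x^2 - 49)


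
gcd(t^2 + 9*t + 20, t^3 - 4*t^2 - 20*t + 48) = t + 4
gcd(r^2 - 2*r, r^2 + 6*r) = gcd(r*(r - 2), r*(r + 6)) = r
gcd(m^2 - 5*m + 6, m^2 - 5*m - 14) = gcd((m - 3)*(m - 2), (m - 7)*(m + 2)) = 1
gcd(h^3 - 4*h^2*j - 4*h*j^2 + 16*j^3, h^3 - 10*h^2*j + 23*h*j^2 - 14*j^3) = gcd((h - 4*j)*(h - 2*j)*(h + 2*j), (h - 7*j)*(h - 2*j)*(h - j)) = h - 2*j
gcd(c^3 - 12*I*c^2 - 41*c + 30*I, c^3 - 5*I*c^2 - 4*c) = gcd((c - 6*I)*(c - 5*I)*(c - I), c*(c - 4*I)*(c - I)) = c - I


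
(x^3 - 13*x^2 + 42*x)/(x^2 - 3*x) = (x^2 - 13*x + 42)/(x - 3)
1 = 1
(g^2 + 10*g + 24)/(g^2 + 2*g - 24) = (g + 4)/(g - 4)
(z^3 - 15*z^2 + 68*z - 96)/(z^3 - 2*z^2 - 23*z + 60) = (z - 8)/(z + 5)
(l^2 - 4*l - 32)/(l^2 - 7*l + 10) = (l^2 - 4*l - 32)/(l^2 - 7*l + 10)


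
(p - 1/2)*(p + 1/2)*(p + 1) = p^3 + p^2 - p/4 - 1/4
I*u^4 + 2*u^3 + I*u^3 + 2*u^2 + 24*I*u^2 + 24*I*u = u*(u - 6*I)*(u + 4*I)*(I*u + I)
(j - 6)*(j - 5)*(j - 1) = j^3 - 12*j^2 + 41*j - 30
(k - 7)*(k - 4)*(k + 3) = k^3 - 8*k^2 - 5*k + 84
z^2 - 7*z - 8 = (z - 8)*(z + 1)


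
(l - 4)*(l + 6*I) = l^2 - 4*l + 6*I*l - 24*I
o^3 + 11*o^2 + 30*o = o*(o + 5)*(o + 6)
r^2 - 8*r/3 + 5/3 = (r - 5/3)*(r - 1)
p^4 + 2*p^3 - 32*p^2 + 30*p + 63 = (p - 3)^2*(p + 1)*(p + 7)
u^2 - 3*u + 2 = (u - 2)*(u - 1)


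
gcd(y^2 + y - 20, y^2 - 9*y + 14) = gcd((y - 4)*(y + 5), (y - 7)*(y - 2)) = 1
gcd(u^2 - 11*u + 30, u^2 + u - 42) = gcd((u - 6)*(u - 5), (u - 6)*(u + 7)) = u - 6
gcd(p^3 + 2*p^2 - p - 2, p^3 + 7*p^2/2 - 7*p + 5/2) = p - 1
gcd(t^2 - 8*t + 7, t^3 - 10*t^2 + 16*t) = 1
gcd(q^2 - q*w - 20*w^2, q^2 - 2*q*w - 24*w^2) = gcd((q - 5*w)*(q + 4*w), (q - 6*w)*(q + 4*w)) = q + 4*w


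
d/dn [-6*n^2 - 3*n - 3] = -12*n - 3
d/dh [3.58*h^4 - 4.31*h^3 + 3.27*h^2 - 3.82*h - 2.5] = 14.32*h^3 - 12.93*h^2 + 6.54*h - 3.82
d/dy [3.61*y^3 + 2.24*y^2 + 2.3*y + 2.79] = 10.83*y^2 + 4.48*y + 2.3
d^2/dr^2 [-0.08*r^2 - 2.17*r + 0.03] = -0.160000000000000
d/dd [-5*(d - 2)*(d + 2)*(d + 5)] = -15*d^2 - 50*d + 20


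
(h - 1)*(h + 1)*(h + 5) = h^3 + 5*h^2 - h - 5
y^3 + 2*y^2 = y^2*(y + 2)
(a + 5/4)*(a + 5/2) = a^2 + 15*a/4 + 25/8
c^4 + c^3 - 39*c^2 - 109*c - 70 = (c - 7)*(c + 1)*(c + 2)*(c + 5)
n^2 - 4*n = n*(n - 4)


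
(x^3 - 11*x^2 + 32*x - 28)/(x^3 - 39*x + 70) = (x^2 - 9*x + 14)/(x^2 + 2*x - 35)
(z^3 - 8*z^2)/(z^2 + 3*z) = z*(z - 8)/(z + 3)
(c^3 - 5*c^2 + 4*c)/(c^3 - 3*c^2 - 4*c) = (c - 1)/(c + 1)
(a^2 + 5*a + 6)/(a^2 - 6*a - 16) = (a + 3)/(a - 8)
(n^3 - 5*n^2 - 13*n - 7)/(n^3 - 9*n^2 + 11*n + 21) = (n + 1)/(n - 3)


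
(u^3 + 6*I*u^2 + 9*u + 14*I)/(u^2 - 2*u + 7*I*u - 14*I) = (u^2 - I*u + 2)/(u - 2)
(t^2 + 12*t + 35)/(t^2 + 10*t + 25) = (t + 7)/(t + 5)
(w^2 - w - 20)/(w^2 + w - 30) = (w + 4)/(w + 6)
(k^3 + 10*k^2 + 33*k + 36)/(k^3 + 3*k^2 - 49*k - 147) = (k^2 + 7*k + 12)/(k^2 - 49)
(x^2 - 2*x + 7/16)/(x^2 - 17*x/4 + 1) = (x - 7/4)/(x - 4)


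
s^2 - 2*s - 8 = (s - 4)*(s + 2)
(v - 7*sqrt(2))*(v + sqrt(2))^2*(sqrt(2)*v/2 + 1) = sqrt(2)*v^4/2 - 4*v^3 - 18*sqrt(2)*v^2 - 40*v - 14*sqrt(2)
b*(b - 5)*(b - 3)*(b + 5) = b^4 - 3*b^3 - 25*b^2 + 75*b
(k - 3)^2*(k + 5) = k^3 - k^2 - 21*k + 45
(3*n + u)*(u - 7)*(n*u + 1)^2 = 3*n^3*u^3 - 21*n^3*u^2 + n^2*u^4 - 7*n^2*u^3 + 6*n^2*u^2 - 42*n^2*u + 2*n*u^3 - 14*n*u^2 + 3*n*u - 21*n + u^2 - 7*u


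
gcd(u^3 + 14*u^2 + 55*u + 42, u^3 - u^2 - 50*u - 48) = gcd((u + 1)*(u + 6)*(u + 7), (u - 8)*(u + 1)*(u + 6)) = u^2 + 7*u + 6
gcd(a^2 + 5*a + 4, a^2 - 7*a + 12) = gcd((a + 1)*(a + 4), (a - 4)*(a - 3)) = 1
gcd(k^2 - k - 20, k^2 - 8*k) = 1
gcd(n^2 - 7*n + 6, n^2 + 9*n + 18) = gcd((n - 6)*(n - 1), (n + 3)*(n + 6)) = 1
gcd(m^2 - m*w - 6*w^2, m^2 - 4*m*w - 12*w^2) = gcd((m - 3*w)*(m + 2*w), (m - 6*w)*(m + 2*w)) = m + 2*w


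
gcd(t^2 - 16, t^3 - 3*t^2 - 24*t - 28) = 1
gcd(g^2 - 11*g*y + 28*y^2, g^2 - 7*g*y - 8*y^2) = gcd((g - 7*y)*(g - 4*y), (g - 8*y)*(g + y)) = 1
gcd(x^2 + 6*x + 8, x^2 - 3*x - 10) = x + 2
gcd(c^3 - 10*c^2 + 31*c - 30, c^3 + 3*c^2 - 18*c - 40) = 1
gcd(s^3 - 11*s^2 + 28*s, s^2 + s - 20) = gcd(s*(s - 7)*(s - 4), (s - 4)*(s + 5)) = s - 4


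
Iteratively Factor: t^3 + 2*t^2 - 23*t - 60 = (t + 3)*(t^2 - t - 20) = (t + 3)*(t + 4)*(t - 5)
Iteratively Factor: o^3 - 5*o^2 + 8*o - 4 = (o - 2)*(o^2 - 3*o + 2) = (o - 2)^2*(o - 1)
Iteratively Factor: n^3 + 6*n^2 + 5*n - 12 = (n - 1)*(n^2 + 7*n + 12) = (n - 1)*(n + 3)*(n + 4)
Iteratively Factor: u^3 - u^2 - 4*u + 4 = (u - 1)*(u^2 - 4) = (u - 2)*(u - 1)*(u + 2)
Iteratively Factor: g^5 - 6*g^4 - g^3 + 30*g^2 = (g - 3)*(g^4 - 3*g^3 - 10*g^2) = g*(g - 3)*(g^3 - 3*g^2 - 10*g) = g^2*(g - 3)*(g^2 - 3*g - 10) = g^2*(g - 5)*(g - 3)*(g + 2)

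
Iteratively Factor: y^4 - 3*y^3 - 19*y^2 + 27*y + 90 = (y + 2)*(y^3 - 5*y^2 - 9*y + 45) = (y + 2)*(y + 3)*(y^2 - 8*y + 15) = (y - 5)*(y + 2)*(y + 3)*(y - 3)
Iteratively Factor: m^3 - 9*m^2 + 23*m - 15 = (m - 1)*(m^2 - 8*m + 15) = (m - 5)*(m - 1)*(m - 3)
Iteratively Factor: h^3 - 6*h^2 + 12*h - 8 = (h - 2)*(h^2 - 4*h + 4) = (h - 2)^2*(h - 2)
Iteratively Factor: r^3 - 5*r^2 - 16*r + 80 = (r - 4)*(r^2 - r - 20) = (r - 4)*(r + 4)*(r - 5)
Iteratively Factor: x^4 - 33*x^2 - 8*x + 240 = (x + 4)*(x^3 - 4*x^2 - 17*x + 60) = (x + 4)^2*(x^2 - 8*x + 15) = (x - 5)*(x + 4)^2*(x - 3)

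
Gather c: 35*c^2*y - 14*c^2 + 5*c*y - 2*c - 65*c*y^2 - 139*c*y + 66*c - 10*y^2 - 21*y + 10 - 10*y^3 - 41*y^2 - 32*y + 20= c^2*(35*y - 14) + c*(-65*y^2 - 134*y + 64) - 10*y^3 - 51*y^2 - 53*y + 30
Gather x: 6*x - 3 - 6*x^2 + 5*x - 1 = -6*x^2 + 11*x - 4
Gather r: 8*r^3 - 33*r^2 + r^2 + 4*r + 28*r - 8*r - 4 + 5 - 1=8*r^3 - 32*r^2 + 24*r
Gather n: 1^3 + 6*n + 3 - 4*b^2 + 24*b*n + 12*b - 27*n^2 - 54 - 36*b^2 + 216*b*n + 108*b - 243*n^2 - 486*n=-40*b^2 + 120*b - 270*n^2 + n*(240*b - 480) - 50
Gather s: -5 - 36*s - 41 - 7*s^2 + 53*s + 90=-7*s^2 + 17*s + 44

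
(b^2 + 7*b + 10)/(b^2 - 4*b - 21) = (b^2 + 7*b + 10)/(b^2 - 4*b - 21)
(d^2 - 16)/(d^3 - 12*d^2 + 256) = (d - 4)/(d^2 - 16*d + 64)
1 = 1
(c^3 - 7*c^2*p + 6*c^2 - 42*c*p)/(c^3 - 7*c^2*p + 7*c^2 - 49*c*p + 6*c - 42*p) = c/(c + 1)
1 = 1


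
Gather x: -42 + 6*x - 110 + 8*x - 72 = 14*x - 224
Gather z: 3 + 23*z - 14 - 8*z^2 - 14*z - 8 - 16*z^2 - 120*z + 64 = -24*z^2 - 111*z + 45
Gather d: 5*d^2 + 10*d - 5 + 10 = 5*d^2 + 10*d + 5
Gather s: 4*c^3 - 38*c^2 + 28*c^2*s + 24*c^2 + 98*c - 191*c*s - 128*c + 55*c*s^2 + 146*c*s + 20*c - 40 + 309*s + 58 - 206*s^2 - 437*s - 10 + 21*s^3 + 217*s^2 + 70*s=4*c^3 - 14*c^2 - 10*c + 21*s^3 + s^2*(55*c + 11) + s*(28*c^2 - 45*c - 58) + 8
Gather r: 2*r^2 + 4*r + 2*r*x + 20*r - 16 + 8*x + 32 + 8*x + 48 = 2*r^2 + r*(2*x + 24) + 16*x + 64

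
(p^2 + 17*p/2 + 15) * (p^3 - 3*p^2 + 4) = p^5 + 11*p^4/2 - 21*p^3/2 - 41*p^2 + 34*p + 60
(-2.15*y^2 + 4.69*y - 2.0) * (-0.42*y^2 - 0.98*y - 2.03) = 0.903*y^4 + 0.1372*y^3 + 0.608299999999999*y^2 - 7.5607*y + 4.06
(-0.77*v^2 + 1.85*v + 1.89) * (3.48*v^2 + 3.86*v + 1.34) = -2.6796*v^4 + 3.4658*v^3 + 12.6864*v^2 + 9.7744*v + 2.5326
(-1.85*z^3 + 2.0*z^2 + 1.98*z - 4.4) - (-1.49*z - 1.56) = -1.85*z^3 + 2.0*z^2 + 3.47*z - 2.84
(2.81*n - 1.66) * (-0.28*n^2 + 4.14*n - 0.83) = -0.7868*n^3 + 12.0982*n^2 - 9.2047*n + 1.3778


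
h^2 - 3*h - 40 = (h - 8)*(h + 5)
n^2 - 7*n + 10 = (n - 5)*(n - 2)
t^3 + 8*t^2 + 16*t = t*(t + 4)^2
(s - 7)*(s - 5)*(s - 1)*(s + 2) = s^4 - 11*s^3 + 21*s^2 + 59*s - 70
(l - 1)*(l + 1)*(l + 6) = l^3 + 6*l^2 - l - 6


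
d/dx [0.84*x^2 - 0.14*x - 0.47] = 1.68*x - 0.14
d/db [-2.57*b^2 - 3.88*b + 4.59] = -5.14*b - 3.88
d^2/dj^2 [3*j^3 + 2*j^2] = 18*j + 4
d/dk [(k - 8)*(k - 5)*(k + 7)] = 3*k^2 - 12*k - 51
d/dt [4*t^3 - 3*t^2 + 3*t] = 12*t^2 - 6*t + 3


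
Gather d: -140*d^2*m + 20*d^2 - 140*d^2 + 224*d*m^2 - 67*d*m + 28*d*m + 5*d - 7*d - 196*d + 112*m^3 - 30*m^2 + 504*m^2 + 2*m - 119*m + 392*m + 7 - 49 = d^2*(-140*m - 120) + d*(224*m^2 - 39*m - 198) + 112*m^3 + 474*m^2 + 275*m - 42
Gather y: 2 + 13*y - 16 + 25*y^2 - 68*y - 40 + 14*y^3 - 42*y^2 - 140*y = 14*y^3 - 17*y^2 - 195*y - 54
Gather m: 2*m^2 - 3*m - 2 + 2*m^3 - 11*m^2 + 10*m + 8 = 2*m^3 - 9*m^2 + 7*m + 6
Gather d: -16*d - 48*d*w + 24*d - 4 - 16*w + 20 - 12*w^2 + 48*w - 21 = d*(8 - 48*w) - 12*w^2 + 32*w - 5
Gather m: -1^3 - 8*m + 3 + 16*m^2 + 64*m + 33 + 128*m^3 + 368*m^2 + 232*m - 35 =128*m^3 + 384*m^2 + 288*m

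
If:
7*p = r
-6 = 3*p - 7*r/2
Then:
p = 12/43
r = 84/43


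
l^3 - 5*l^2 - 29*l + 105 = (l - 7)*(l - 3)*(l + 5)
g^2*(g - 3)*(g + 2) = g^4 - g^3 - 6*g^2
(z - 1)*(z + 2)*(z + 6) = z^3 + 7*z^2 + 4*z - 12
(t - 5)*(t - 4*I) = t^2 - 5*t - 4*I*t + 20*I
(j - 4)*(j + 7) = j^2 + 3*j - 28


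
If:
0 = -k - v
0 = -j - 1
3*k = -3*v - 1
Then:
No Solution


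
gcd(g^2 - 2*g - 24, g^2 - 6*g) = g - 6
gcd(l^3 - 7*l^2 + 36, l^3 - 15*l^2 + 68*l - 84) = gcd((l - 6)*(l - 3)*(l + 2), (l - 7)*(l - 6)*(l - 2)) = l - 6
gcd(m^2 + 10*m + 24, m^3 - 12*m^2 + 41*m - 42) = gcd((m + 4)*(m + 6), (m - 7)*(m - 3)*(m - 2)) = 1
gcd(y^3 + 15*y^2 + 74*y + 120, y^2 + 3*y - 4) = y + 4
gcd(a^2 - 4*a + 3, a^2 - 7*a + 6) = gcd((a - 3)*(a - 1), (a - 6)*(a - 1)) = a - 1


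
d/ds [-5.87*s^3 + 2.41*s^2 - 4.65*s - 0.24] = -17.61*s^2 + 4.82*s - 4.65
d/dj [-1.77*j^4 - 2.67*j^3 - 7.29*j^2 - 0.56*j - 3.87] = -7.08*j^3 - 8.01*j^2 - 14.58*j - 0.56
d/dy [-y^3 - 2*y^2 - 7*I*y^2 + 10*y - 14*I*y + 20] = -3*y^2 - 4*y - 14*I*y + 10 - 14*I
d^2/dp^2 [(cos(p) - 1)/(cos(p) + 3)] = 4*(cos(p)^2 - 3*cos(p) - 2)/(cos(p) + 3)^3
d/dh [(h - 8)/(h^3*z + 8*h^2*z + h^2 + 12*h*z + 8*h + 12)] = (h^3*z + 8*h^2*z + h^2 + 12*h*z + 8*h - (h - 8)*(3*h^2*z + 16*h*z + 2*h + 12*z + 8) + 12)/(h^3*z + 8*h^2*z + h^2 + 12*h*z + 8*h + 12)^2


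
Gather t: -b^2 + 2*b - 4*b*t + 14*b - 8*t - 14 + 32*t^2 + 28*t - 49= -b^2 + 16*b + 32*t^2 + t*(20 - 4*b) - 63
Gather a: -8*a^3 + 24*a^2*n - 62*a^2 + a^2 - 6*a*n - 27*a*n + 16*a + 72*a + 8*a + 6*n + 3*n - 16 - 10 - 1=-8*a^3 + a^2*(24*n - 61) + a*(96 - 33*n) + 9*n - 27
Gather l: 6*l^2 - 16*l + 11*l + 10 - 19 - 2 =6*l^2 - 5*l - 11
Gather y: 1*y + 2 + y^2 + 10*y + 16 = y^2 + 11*y + 18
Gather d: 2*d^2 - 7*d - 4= 2*d^2 - 7*d - 4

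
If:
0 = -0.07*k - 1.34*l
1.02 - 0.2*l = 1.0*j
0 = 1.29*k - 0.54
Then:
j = 1.02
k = 0.42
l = -0.02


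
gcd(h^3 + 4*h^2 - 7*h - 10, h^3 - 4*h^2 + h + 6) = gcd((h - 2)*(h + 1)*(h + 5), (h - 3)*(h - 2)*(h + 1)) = h^2 - h - 2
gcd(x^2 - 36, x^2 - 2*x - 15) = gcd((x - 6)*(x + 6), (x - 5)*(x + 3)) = 1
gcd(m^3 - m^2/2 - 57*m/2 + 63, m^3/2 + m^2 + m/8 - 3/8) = 1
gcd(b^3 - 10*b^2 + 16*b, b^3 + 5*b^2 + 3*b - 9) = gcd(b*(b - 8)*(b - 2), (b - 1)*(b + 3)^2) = 1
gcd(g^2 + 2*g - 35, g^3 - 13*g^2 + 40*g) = g - 5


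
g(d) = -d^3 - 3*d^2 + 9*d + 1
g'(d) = -3*d^2 - 6*d + 9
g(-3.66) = -23.10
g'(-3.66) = -9.23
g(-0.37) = -2.69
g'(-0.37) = 10.81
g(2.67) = -15.39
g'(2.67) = -28.41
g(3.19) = -33.28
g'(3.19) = -40.67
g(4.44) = -105.71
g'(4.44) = -76.78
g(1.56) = 3.94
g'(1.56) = -7.66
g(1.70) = 2.72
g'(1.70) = -9.87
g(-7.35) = 169.85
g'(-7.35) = -108.97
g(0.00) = 1.00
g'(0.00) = 9.00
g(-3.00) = -26.00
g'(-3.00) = 0.00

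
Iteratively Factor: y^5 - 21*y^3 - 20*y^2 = (y - 5)*(y^4 + 5*y^3 + 4*y^2) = y*(y - 5)*(y^3 + 5*y^2 + 4*y) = y^2*(y - 5)*(y^2 + 5*y + 4) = y^2*(y - 5)*(y + 1)*(y + 4)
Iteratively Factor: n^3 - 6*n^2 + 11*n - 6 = (n - 3)*(n^2 - 3*n + 2) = (n - 3)*(n - 1)*(n - 2)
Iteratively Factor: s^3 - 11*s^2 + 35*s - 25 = (s - 1)*(s^2 - 10*s + 25) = (s - 5)*(s - 1)*(s - 5)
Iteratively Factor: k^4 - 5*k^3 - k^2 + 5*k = (k - 1)*(k^3 - 4*k^2 - 5*k) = (k - 5)*(k - 1)*(k^2 + k) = k*(k - 5)*(k - 1)*(k + 1)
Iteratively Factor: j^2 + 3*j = (j)*(j + 3)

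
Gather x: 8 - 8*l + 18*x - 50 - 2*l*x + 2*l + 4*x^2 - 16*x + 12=-6*l + 4*x^2 + x*(2 - 2*l) - 30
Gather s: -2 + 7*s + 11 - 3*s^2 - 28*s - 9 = -3*s^2 - 21*s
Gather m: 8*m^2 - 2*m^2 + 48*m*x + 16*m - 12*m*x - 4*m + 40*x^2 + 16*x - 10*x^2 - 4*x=6*m^2 + m*(36*x + 12) + 30*x^2 + 12*x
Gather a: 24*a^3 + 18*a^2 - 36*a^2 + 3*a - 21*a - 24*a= 24*a^3 - 18*a^2 - 42*a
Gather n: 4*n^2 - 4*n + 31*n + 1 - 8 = 4*n^2 + 27*n - 7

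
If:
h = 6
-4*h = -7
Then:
No Solution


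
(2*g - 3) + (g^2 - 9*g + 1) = g^2 - 7*g - 2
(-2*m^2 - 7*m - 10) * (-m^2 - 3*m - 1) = 2*m^4 + 13*m^3 + 33*m^2 + 37*m + 10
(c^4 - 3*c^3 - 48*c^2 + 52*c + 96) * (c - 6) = c^5 - 9*c^4 - 30*c^3 + 340*c^2 - 216*c - 576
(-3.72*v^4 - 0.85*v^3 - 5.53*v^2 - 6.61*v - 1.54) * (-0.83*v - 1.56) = 3.0876*v^5 + 6.5087*v^4 + 5.9159*v^3 + 14.1131*v^2 + 11.5898*v + 2.4024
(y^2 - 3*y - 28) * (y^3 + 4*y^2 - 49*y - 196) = y^5 + y^4 - 89*y^3 - 161*y^2 + 1960*y + 5488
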